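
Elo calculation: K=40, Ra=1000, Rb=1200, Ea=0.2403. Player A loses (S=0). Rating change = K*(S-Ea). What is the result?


Elo update: delta = K * (S - Ea), where S = 0 (loses)
S - Ea = 0 - 0.2403 = -0.2403
Rating change = 40 * -0.2403
= -9.61

-9.61 rating points


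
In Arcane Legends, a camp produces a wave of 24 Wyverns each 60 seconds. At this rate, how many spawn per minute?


Spawns per minute = count * (60 / interval)
= 24 * (60 / 60)
= 24 * 1.0
= 24.0

24.0 per minute


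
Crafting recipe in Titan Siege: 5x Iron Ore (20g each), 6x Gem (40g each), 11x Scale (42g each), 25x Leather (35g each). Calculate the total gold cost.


Cost breakdown:
  Iron Ore: 5 * 20 = 100
  Gem: 6 * 40 = 240
  Scale: 11 * 42 = 462
  Leather: 25 * 35 = 875
Total = 100 + 240 + 462 + 875 = 1677

1677 gold


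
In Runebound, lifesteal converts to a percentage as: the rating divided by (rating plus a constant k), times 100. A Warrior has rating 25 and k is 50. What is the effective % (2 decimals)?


effective% = rating / (rating + k) * 100
= 25 / (25 + 50) * 100
= 25 / 75 * 100
= 0.333333 * 100
= 33.33%

33.33%


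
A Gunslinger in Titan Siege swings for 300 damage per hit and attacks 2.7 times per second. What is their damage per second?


DPS = damage * attack_speed
= 300 * 2.7
= 810.0

810.0 DPS


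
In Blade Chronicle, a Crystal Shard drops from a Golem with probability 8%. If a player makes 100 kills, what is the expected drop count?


Expected drops = kills * (drop_rate / 100)
= 100 * (8 / 100)
= 100 * 0.08
= 8.0

8.0 drops


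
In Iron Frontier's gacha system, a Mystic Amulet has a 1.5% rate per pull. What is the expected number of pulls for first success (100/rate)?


Expected pulls for a geometric distribution = 1/p = 100 / rate%
= 100 / 1.5
= 66.67

66.67 pulls


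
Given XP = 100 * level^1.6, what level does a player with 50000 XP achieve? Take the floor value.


XP = 100 * level^1.6, so level = (XP / 100)^(1/1.6)
= (50000 / 100)^(1/1.6)
= 500.0^0.625
= 48.6246
Floor: level = 48

level 48


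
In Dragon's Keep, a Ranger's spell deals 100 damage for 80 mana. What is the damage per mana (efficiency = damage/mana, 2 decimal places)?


Efficiency = damage / mana
= 100 / 80
= 1.25

1.25 dmg/mana


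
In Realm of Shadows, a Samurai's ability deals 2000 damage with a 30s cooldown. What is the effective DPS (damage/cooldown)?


DPS = damage / cooldown
= 2000 / 30
= 66.67

66.67 DPS


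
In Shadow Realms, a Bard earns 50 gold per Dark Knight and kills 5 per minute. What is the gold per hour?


Gold per minute = 50 * 5 = 250
Gold per hour = 250 * 60 = 15000

15000 gold/hour


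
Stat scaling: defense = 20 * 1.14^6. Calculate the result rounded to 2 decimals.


value = base * growth^level
= 20 * 1.14^6
= 20 * 2.194973
= 43.90

43.90 defense


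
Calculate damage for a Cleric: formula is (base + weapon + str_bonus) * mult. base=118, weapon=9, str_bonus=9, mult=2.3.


Sum base + weapon + str = 118 + 9 + 9 = 136
Multiply by 2.3:
136 * 2.3 = 312.8

312.8 damage


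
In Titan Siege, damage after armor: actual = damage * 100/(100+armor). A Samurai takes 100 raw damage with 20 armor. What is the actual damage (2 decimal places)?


actual = 100 * 100 / (100 + 20)
= 100 * 100 / 120
= 10000 / 120
= 83.33

83.33 damage


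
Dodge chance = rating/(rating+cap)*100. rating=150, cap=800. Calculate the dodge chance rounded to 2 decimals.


dodge% = 150 / (150 + 800) * 100
= 150 / 950 * 100
= 0.157895 * 100
= 15.79%

15.79%


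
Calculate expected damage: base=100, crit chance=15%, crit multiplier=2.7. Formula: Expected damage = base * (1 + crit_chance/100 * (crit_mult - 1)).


E[dmg] = base * (1 + crit_chance * (crit_mult - 1))
cc as decimal = 15/100 = 0.15
cm - 1 = 2.7 - 1 = 1.7
Bonus factor = 0.15 * 1.7 = 0.255
Total multiplier = 1 + 0.255 = 1.255
Expected damage = 100 * 1.255 = 125.50

125.50 damage


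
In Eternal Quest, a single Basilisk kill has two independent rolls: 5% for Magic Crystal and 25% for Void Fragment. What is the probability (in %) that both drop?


For independent events, P(both) = P(A) * P(B)
= 5% * 25%
= 125 / 100 %
= 1.25%

1.25%


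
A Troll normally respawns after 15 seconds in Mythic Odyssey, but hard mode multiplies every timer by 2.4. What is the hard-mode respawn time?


Respawn time = base * multiplier
= 15 * 2.4
= 36.0 seconds

36.0 seconds


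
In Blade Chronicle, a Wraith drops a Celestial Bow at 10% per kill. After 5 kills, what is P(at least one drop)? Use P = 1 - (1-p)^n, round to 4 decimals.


P(at least one) = 1 - P(none) = 1 - (1-p)^n
p = 10/100 = 0.1
1 - p = 0.9
(1 - p)^5 = 0.9^5 = 0.590490
P(at least one) = 1 - 0.590490 = 0.4095

0.4095


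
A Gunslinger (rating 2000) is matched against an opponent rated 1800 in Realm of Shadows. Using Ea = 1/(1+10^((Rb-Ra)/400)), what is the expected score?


Elo expected score: Ea = 1/(1 + 10^((Rb-Ra)/400))
Rb - Ra = 1800 - 2000 = -200
(Rb-Ra)/400 = -200/400 = -0.5
10^-0.5 = 0.316228
Ea = 1/(1 + 0.316228) = 1/1.316228 = 0.7597

0.7597


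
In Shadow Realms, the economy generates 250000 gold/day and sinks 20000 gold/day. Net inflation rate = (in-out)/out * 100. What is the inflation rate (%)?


Net gold = 250000 - 20000 = 230000
Inflation rate = net / sunk * 100 = 230000 / 20000 * 100
= 11.5 * 100
= 1150.00%

1150.00%


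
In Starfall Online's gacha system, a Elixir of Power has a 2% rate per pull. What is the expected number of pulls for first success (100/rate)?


Expected pulls for a geometric distribution = 1/p = 100 / rate%
= 100 / 2
= 50.0

50.0 pulls


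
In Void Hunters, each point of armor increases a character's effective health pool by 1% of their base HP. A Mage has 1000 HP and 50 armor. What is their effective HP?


EHP = 1000 * (1 + 50/100)
= 1000 * (1 + 0.5)
= 1000 * 1.5
= 1500.0

1500.0 EHP


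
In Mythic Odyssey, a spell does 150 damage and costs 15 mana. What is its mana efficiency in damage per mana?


Efficiency = damage / mana
= 150 / 15
= 10.00

10.00 dmg/mana


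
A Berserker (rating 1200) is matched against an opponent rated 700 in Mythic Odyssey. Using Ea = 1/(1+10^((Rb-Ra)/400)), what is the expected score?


Elo expected score: Ea = 1/(1 + 10^((Rb-Ra)/400))
Rb - Ra = 700 - 1200 = -500
(Rb-Ra)/400 = -500/400 = -1.25
10^-1.25 = 0.056234
Ea = 1/(1 + 0.056234) = 1/1.056234 = 0.9468

0.9468


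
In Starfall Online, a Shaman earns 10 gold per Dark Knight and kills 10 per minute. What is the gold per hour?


Gold per minute = 10 * 10 = 100
Gold per hour = 100 * 60 = 6000

6000 gold/hour


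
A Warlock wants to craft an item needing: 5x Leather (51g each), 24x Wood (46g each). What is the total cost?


Cost breakdown:
  Leather: 5 * 51 = 255
  Wood: 24 * 46 = 1104
Total = 255 + 1104 = 1359

1359 gold


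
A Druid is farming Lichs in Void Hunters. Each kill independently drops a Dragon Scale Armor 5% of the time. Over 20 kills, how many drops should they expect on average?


Expected drops = kills * (drop_rate / 100)
= 20 * (5 / 100)
= 20 * 0.05
= 1.0

1.0 drops


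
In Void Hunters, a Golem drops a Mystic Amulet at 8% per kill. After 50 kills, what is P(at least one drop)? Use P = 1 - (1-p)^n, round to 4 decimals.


P(at least one) = 1 - P(none) = 1 - (1-p)^n
p = 8/100 = 0.08
1 - p = 0.92
(1 - p)^50 = 0.92^50 = 0.015466
P(at least one) = 1 - 0.015466 = 0.9845

0.9845


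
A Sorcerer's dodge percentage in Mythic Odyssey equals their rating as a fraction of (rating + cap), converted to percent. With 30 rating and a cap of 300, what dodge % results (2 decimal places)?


dodge% = 30 / (30 + 300) * 100
= 30 / 330 * 100
= 0.090909 * 100
= 9.09%

9.09%


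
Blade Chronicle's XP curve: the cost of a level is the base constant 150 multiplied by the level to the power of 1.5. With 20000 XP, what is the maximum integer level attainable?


XP = 150 * level^1.5, so level = (XP / 150)^(1/1.5)
= (20000 / 150)^(1/1.5)
= 133.3333^0.6667
= 26.0991
Floor: level = 26

level 26


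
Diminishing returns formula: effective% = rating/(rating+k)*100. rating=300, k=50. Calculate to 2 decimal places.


effective% = rating / (rating + k) * 100
= 300 / (300 + 50) * 100
= 300 / 350 * 100
= 0.857143 * 100
= 85.71%

85.71%


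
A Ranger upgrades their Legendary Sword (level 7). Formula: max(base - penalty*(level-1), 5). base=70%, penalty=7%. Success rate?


raw_rate = 70 - 7 * (7 - 1)
= 70 - 7 * 6
= 70 - 42
= 28
Apply floor: max(28, 5) = 28%

28%


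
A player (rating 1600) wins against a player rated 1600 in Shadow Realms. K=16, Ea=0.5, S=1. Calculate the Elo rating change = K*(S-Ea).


Elo update: delta = K * (S - Ea), where S = 1 (wins)
S - Ea = 1 - 0.5 = 0.5
Rating change = 16 * 0.5
= 8.00

8.00 rating points


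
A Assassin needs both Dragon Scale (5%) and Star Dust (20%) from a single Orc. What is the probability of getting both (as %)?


For independent events, P(both) = P(A) * P(B)
= 5% * 20%
= 100 / 100 %
= 1.0%

1.0%


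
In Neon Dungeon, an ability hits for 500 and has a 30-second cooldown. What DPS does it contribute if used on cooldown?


DPS = damage / cooldown
= 500 / 30
= 16.67

16.67 DPS


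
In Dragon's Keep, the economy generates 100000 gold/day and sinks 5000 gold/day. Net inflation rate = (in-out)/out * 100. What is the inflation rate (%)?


Net gold = 100000 - 5000 = 95000
Inflation rate = net / sunk * 100 = 95000 / 5000 * 100
= 19.0 * 100
= 1900.00%

1900.00%


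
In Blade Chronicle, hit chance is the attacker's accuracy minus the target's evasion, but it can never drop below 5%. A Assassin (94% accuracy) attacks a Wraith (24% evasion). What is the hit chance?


accuracy - evasion = 94 - 24 = 70
Apply floor: max(70, 5) = 70
Hit chance = 70%

70%


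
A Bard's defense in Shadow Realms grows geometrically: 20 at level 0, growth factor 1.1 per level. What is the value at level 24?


value = base * growth^level
= 20 * 1.1^24
= 20 * 9.849733
= 196.99

196.99 defense


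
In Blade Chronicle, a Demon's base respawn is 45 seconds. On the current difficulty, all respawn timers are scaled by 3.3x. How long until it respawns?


Respawn time = base * multiplier
= 45 * 3.3
= 148.5 seconds

148.5 seconds


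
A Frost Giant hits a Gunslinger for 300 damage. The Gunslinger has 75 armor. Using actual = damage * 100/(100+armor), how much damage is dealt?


actual = 300 * 100 / (100 + 75)
= 300 * 100 / 175
= 30000 / 175
= 171.43

171.43 damage


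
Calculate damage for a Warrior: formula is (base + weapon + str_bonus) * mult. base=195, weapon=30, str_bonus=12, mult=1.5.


Sum base + weapon + str = 195 + 30 + 12 = 237
Multiply by 1.5:
237 * 1.5 = 355.5

355.5 damage


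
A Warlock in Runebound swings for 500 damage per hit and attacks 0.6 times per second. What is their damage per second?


DPS = damage * attack_speed
= 500 * 0.6
= 300.0

300.0 DPS


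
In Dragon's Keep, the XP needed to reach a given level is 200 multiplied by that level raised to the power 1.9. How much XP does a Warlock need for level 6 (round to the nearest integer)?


XP = 200 * level^1.9
Substitute level = 6:
XP = 200 * 6^1.9
= 200 * 30.0945
= 6019

6019 XP


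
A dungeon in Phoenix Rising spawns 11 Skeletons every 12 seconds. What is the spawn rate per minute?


Spawns per minute = count * (60 / interval)
= 11 * (60 / 12)
= 11 * 5.0
= 55.0

55.0 per minute


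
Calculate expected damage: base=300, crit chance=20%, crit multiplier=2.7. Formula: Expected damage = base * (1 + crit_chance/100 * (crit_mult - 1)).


E[dmg] = base * (1 + crit_chance * (crit_mult - 1))
cc as decimal = 20/100 = 0.2
cm - 1 = 2.7 - 1 = 1.7
Bonus factor = 0.2 * 1.7 = 0.34
Total multiplier = 1 + 0.34 = 1.34
Expected damage = 300 * 1.34 = 402.00

402.00 damage


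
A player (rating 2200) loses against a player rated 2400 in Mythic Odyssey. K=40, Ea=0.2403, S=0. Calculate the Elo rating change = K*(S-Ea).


Elo update: delta = K * (S - Ea), where S = 0 (loses)
S - Ea = 0 - 0.2403 = -0.2403
Rating change = 40 * -0.2403
= -9.61

-9.61 rating points


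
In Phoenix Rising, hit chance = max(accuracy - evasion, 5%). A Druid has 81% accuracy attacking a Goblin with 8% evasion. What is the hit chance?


accuracy - evasion = 81 - 8 = 73
Apply floor: max(73, 5) = 73
Hit chance = 73%

73%


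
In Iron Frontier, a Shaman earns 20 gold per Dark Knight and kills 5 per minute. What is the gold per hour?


Gold per minute = 20 * 5 = 100
Gold per hour = 100 * 60 = 6000

6000 gold/hour


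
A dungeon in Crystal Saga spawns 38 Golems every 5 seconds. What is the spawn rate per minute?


Spawns per minute = count * (60 / interval)
= 38 * (60 / 5)
= 38 * 12.0
= 456.0

456.0 per minute


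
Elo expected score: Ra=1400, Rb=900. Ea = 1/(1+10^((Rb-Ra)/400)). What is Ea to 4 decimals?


Elo expected score: Ea = 1/(1 + 10^((Rb-Ra)/400))
Rb - Ra = 900 - 1400 = -500
(Rb-Ra)/400 = -500/400 = -1.25
10^-1.25 = 0.056234
Ea = 1/(1 + 0.056234) = 1/1.056234 = 0.9468

0.9468


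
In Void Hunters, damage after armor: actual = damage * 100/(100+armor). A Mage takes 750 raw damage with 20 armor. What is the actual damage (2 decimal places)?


actual = 750 * 100 / (100 + 20)
= 750 * 100 / 120
= 75000 / 120
= 625.00

625.00 damage


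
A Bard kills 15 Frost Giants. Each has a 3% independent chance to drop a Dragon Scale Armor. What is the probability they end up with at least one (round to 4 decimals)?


P(at least one) = 1 - P(none) = 1 - (1-p)^n
p = 3/100 = 0.03
1 - p = 0.97
(1 - p)^15 = 0.97^15 = 0.633251
P(at least one) = 1 - 0.633251 = 0.3667

0.3667


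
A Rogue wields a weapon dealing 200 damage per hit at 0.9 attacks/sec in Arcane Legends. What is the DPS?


DPS = damage * attack_speed
= 200 * 0.9
= 180.0

180.0 DPS


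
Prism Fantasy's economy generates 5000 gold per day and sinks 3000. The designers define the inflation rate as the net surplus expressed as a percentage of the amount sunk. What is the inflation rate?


Net gold = 5000 - 3000 = 2000
Inflation rate = net / sunk * 100 = 2000 / 3000 * 100
= 0.666667 * 100
= 66.67%

66.67%


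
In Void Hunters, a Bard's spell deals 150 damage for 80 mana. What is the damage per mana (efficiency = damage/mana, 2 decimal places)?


Efficiency = damage / mana
= 150 / 80
= 1.88

1.88 dmg/mana


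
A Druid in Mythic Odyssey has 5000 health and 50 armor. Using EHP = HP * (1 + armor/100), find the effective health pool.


EHP = 5000 * (1 + 50/100)
= 5000 * (1 + 0.5)
= 5000 * 1.5
= 7500.0

7500.0 EHP


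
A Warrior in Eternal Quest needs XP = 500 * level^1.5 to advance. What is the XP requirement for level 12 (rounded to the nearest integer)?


XP = 500 * level^1.5
Substitute level = 12:
XP = 500 * 12^1.5
= 500 * 41.5692
= 20785

20785 XP


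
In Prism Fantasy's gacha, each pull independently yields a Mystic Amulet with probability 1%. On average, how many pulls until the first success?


Expected pulls for a geometric distribution = 1/p = 100 / rate%
= 100 / 1
= 100.0

100.0 pulls


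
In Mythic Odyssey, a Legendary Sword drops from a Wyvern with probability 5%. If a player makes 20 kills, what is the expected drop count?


Expected drops = kills * (drop_rate / 100)
= 20 * (5 / 100)
= 20 * 0.05
= 1.0

1.0 drops


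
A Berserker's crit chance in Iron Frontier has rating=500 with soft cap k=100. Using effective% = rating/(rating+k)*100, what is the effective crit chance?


effective% = rating / (rating + k) * 100
= 500 / (500 + 100) * 100
= 500 / 600 * 100
= 0.833333 * 100
= 83.33%

83.33%


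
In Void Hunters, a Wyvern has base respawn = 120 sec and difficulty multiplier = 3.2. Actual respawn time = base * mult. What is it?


Respawn time = base * multiplier
= 120 * 3.2
= 384.0 seconds

384.0 seconds


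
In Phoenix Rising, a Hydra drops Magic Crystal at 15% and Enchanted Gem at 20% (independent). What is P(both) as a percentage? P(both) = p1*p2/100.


For independent events, P(both) = P(A) * P(B)
= 15% * 20%
= 300 / 100 %
= 3.0%

3.0%


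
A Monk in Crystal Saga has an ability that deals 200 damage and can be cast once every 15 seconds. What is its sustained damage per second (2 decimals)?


DPS = damage / cooldown
= 200 / 15
= 13.33

13.33 DPS


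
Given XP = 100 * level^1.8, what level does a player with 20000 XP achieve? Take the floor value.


XP = 100 * level^1.8, so level = (XP / 100)^(1/1.8)
= (20000 / 100)^(1/1.8)
= 200.0^0.5556
= 18.9824
Floor: level = 18

level 18


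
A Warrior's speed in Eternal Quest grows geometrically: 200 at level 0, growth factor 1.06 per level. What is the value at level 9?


value = base * growth^level
= 200 * 1.06^9
= 200 * 1.689479
= 337.90

337.90 speed


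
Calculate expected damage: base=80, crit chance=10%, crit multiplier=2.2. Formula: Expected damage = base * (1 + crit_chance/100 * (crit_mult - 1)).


E[dmg] = base * (1 + crit_chance * (crit_mult - 1))
cc as decimal = 10/100 = 0.1
cm - 1 = 2.2 - 1 = 1.2
Bonus factor = 0.1 * 1.2 = 0.12
Total multiplier = 1 + 0.12 = 1.12
Expected damage = 80 * 1.12 = 89.60

89.60 damage


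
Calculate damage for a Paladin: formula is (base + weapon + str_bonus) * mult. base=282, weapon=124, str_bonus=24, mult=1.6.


Sum base + weapon + str = 282 + 124 + 24 = 430
Multiply by 1.6:
430 * 1.6 = 688.0

688.0 damage


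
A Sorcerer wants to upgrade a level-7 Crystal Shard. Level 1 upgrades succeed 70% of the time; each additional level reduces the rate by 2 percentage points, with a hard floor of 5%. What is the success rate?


raw_rate = 70 - 2 * (7 - 1)
= 70 - 2 * 6
= 70 - 12
= 58
Apply floor: max(58, 5) = 58%

58%


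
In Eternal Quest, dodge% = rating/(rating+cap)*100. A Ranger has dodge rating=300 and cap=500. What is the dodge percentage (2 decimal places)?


dodge% = 300 / (300 + 500) * 100
= 300 / 800 * 100
= 0.375 * 100
= 37.50%

37.50%


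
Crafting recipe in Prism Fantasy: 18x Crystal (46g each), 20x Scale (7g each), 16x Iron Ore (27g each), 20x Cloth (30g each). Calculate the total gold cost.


Cost breakdown:
  Crystal: 18 * 46 = 828
  Scale: 20 * 7 = 140
  Iron Ore: 16 * 27 = 432
  Cloth: 20 * 30 = 600
Total = 828 + 140 + 432 + 600 = 2000

2000 gold


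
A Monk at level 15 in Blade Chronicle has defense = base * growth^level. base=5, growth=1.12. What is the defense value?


value = base * growth^level
= 5 * 1.12^15
= 5 * 5.473566
= 27.37

27.37 defense


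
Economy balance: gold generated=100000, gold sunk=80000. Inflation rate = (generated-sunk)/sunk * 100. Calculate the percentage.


Net gold = 100000 - 80000 = 20000
Inflation rate = net / sunk * 100 = 20000 / 80000 * 100
= 0.25 * 100
= 25.00%

25.00%


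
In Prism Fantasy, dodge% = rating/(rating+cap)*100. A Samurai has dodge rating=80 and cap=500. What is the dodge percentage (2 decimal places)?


dodge% = 80 / (80 + 500) * 100
= 80 / 580 * 100
= 0.137931 * 100
= 13.79%

13.79%


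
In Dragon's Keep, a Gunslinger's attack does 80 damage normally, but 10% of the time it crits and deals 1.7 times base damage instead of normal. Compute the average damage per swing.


E[dmg] = base * (1 + crit_chance * (crit_mult - 1))
cc as decimal = 10/100 = 0.1
cm - 1 = 1.7 - 1 = 0.7
Bonus factor = 0.1 * 0.7 = 0.07
Total multiplier = 1 + 0.07 = 1.07
Expected damage = 80 * 1.07 = 85.60

85.60 damage


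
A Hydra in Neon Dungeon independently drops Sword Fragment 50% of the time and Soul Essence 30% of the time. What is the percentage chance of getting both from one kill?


For independent events, P(both) = P(A) * P(B)
= 50% * 30%
= 1500 / 100 %
= 15.0%

15.0%


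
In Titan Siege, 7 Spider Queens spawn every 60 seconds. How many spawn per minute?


Spawns per minute = count * (60 / interval)
= 7 * (60 / 60)
= 7 * 1.0
= 7.0

7.0 per minute


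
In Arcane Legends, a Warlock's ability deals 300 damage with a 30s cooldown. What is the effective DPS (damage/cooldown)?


DPS = damage / cooldown
= 300 / 30
= 10.00

10.00 DPS


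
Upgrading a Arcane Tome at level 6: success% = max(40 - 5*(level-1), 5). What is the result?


raw_rate = 40 - 5 * (6 - 1)
= 40 - 5 * 5
= 40 - 25
= 15
Apply floor: max(15, 5) = 15%

15%


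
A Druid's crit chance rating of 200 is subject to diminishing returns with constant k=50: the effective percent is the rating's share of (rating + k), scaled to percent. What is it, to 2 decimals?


effective% = rating / (rating + k) * 100
= 200 / (200 + 50) * 100
= 200 / 250 * 100
= 0.8 * 100
= 80.00%

80.00%


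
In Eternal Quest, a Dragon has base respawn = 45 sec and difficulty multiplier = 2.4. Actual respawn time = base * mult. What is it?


Respawn time = base * multiplier
= 45 * 2.4
= 108.0 seconds

108.0 seconds


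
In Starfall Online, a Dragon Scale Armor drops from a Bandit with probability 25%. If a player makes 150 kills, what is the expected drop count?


Expected drops = kills * (drop_rate / 100)
= 150 * (25 / 100)
= 150 * 0.25
= 37.5

37.5 drops


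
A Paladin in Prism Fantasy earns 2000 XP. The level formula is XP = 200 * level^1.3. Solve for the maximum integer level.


XP = 200 * level^1.3, so level = (XP / 200)^(1/1.3)
= (2000 / 200)^(1/1.3)
= 10.0^0.7692
= 5.878
Floor: level = 5

level 5


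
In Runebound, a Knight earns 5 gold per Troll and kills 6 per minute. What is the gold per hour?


Gold per minute = 5 * 6 = 30
Gold per hour = 30 * 60 = 1800

1800 gold/hour


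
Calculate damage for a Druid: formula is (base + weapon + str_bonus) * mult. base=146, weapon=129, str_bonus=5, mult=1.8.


Sum base + weapon + str = 146 + 129 + 5 = 280
Multiply by 1.8:
280 * 1.8 = 504.0

504.0 damage


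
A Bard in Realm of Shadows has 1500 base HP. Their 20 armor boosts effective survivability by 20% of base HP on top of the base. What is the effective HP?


EHP = 1500 * (1 + 20/100)
= 1500 * (1 + 0.2)
= 1500 * 1.2
= 1800.0

1800.0 EHP


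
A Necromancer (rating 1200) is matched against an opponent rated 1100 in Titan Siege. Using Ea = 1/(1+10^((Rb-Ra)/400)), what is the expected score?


Elo expected score: Ea = 1/(1 + 10^((Rb-Ra)/400))
Rb - Ra = 1100 - 1200 = -100
(Rb-Ra)/400 = -100/400 = -0.25
10^-0.25 = 0.562341
Ea = 1/(1 + 0.562341) = 1/1.562341 = 0.6401

0.6401


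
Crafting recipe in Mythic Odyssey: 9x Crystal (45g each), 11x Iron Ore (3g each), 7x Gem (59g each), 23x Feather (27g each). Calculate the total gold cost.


Cost breakdown:
  Crystal: 9 * 45 = 405
  Iron Ore: 11 * 3 = 33
  Gem: 7 * 59 = 413
  Feather: 23 * 27 = 621
Total = 405 + 33 + 413 + 621 = 1472

1472 gold


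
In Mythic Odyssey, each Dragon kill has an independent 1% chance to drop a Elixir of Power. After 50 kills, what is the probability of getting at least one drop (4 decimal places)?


P(at least one) = 1 - P(none) = 1 - (1-p)^n
p = 1/100 = 0.01
1 - p = 0.99
(1 - p)^50 = 0.99^50 = 0.605006
P(at least one) = 1 - 0.605006 = 0.3950

0.3950


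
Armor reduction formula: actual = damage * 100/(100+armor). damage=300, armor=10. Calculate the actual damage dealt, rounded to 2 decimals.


actual = 300 * 100 / (100 + 10)
= 300 * 100 / 110
= 30000 / 110
= 272.73

272.73 damage


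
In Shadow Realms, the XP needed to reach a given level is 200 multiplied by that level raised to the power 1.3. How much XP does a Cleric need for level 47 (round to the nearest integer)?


XP = 200 * level^1.3
Substitute level = 47:
XP = 200 * 47^1.3
= 200 * 149.1857
= 29837

29837 XP


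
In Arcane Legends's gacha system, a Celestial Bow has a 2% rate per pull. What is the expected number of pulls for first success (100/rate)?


Expected pulls for a geometric distribution = 1/p = 100 / rate%
= 100 / 2
= 50.0

50.0 pulls


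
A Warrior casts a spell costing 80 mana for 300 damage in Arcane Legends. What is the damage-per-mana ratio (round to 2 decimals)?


Efficiency = damage / mana
= 300 / 80
= 3.75

3.75 dmg/mana


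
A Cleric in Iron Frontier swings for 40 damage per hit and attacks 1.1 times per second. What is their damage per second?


DPS = damage * attack_speed
= 40 * 1.1
= 44.0

44.0 DPS


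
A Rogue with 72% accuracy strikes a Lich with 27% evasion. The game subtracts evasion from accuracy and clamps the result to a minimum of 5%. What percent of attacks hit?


accuracy - evasion = 72 - 27 = 45
Apply floor: max(45, 5) = 45
Hit chance = 45%

45%


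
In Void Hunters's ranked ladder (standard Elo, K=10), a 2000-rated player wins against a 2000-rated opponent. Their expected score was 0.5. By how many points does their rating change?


Elo update: delta = K * (S - Ea), where S = 1 (wins)
S - Ea = 1 - 0.5 = 0.5
Rating change = 10 * 0.5
= 5.00

5.00 rating points


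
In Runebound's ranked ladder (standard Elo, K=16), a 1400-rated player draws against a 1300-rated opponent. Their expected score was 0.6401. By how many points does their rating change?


Elo update: delta = K * (S - Ea), where S = 0.5 (draws)
S - Ea = 0.5 - 0.6401 = -0.1401
Rating change = 16 * -0.1401
= -2.24

-2.24 rating points


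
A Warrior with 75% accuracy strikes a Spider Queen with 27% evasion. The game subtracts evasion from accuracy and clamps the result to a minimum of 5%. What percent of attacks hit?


accuracy - evasion = 75 - 27 = 48
Apply floor: max(48, 5) = 48
Hit chance = 48%

48%


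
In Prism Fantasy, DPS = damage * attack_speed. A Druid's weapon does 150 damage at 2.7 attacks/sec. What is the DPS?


DPS = damage * attack_speed
= 150 * 2.7
= 405.0

405.0 DPS


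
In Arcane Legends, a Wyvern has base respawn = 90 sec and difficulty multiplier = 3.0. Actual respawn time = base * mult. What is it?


Respawn time = base * multiplier
= 90 * 3.0
= 270.0 seconds

270.0 seconds


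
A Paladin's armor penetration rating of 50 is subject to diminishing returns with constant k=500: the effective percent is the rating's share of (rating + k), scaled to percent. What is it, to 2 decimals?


effective% = rating / (rating + k) * 100
= 50 / (50 + 500) * 100
= 50 / 550 * 100
= 0.090909 * 100
= 9.09%

9.09%


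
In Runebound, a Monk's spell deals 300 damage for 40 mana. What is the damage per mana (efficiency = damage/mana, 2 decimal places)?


Efficiency = damage / mana
= 300 / 40
= 7.50

7.50 dmg/mana


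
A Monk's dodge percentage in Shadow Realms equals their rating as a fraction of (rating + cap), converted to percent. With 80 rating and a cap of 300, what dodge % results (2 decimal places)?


dodge% = 80 / (80 + 300) * 100
= 80 / 380 * 100
= 0.210526 * 100
= 21.05%

21.05%


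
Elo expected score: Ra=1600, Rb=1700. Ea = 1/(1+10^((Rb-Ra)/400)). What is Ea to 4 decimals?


Elo expected score: Ea = 1/(1 + 10^((Rb-Ra)/400))
Rb - Ra = 1700 - 1600 = 100
(Rb-Ra)/400 = 100/400 = 0.25
10^0.25 = 1.778279
Ea = 1/(1 + 1.778279) = 1/2.778279 = 0.3599

0.3599


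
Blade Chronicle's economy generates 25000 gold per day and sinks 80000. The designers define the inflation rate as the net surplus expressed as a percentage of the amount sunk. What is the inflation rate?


Net gold = 25000 - 80000 = -55000
Inflation rate = net / sunk * 100 = -55000 / 80000 * 100
= -0.6875 * 100
= -68.75%

-68.75%


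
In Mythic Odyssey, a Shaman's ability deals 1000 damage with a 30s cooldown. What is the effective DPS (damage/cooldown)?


DPS = damage / cooldown
= 1000 / 30
= 33.33

33.33 DPS


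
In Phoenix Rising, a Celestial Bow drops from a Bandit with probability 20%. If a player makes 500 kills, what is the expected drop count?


Expected drops = kills * (drop_rate / 100)
= 500 * (20 / 100)
= 500 * 0.2
= 100.0

100.0 drops


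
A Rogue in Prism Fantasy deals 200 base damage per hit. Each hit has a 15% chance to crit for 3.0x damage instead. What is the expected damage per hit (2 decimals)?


E[dmg] = base * (1 + crit_chance * (crit_mult - 1))
cc as decimal = 15/100 = 0.15
cm - 1 = 3.0 - 1 = 2.0
Bonus factor = 0.15 * 2.0 = 0.3
Total multiplier = 1 + 0.3 = 1.3
Expected damage = 200 * 1.3 = 260.00

260.00 damage


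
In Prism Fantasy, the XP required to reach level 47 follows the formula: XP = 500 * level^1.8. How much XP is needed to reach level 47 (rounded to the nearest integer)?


XP = 500 * level^1.8
Substitute level = 47:
XP = 500 * 47^1.8
= 500 * 1022.7657
= 511383

511383 XP


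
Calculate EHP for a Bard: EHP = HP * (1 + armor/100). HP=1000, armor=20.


EHP = 1000 * (1 + 20/100)
= 1000 * (1 + 0.2)
= 1000 * 1.2
= 1200.0

1200.0 EHP


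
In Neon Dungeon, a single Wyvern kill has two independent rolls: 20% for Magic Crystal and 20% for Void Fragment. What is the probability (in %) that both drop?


For independent events, P(both) = P(A) * P(B)
= 20% * 20%
= 400 / 100 %
= 4.0%

4.0%


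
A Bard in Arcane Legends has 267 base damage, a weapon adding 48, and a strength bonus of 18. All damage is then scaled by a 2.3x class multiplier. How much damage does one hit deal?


Sum base + weapon + str = 267 + 48 + 18 = 333
Multiply by 2.3:
333 * 2.3 = 765.9

765.9 damage


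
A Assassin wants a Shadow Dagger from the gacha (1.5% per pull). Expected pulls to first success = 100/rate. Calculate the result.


Expected pulls for a geometric distribution = 1/p = 100 / rate%
= 100 / 1.5
= 66.67

66.67 pulls


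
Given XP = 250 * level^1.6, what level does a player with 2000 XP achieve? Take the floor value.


XP = 250 * level^1.6, so level = (XP / 250)^(1/1.6)
= (2000 / 250)^(1/1.6)
= 8.0^0.625
= 3.668
Floor: level = 3

level 3


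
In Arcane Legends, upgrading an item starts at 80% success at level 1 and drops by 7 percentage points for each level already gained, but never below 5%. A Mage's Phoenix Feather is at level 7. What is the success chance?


raw_rate = 80 - 7 * (7 - 1)
= 80 - 7 * 6
= 80 - 42
= 38
Apply floor: max(38, 5) = 38%

38%


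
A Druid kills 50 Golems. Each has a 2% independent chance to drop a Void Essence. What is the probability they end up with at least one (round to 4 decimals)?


P(at least one) = 1 - P(none) = 1 - (1-p)^n
p = 2/100 = 0.02
1 - p = 0.98
(1 - p)^50 = 0.98^50 = 0.364170
P(at least one) = 1 - 0.364170 = 0.6358

0.6358


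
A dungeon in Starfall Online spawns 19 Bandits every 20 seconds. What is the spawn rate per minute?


Spawns per minute = count * (60 / interval)
= 19 * (60 / 20)
= 19 * 3.0
= 57.0

57.0 per minute


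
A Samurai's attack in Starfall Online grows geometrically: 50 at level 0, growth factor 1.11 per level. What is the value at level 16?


value = base * growth^level
= 50 * 1.11^16
= 50 * 5.310894
= 265.54

265.54 attack


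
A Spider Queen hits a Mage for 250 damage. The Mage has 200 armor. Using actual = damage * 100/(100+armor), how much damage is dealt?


actual = 250 * 100 / (100 + 200)
= 250 * 100 / 300
= 25000 / 300
= 83.33

83.33 damage


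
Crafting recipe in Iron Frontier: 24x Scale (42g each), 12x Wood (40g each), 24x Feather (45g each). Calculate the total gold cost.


Cost breakdown:
  Scale: 24 * 42 = 1008
  Wood: 12 * 40 = 480
  Feather: 24 * 45 = 1080
Total = 1008 + 480 + 1080 = 2568

2568 gold


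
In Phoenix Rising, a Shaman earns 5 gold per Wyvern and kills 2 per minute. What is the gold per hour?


Gold per minute = 5 * 2 = 10
Gold per hour = 10 * 60 = 600

600 gold/hour


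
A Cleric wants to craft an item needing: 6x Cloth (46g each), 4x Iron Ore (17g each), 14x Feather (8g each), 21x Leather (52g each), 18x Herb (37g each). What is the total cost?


Cost breakdown:
  Cloth: 6 * 46 = 276
  Iron Ore: 4 * 17 = 68
  Feather: 14 * 8 = 112
  Leather: 21 * 52 = 1092
  Herb: 18 * 37 = 666
Total = 276 + 68 + 112 + 1092 + 666 = 2214

2214 gold


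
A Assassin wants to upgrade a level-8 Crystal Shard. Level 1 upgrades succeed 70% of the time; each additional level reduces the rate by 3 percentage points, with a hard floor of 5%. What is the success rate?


raw_rate = 70 - 3 * (8 - 1)
= 70 - 3 * 7
= 70 - 21
= 49
Apply floor: max(49, 5) = 49%

49%


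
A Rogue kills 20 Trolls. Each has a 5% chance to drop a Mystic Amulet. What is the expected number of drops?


Expected drops = kills * (drop_rate / 100)
= 20 * (5 / 100)
= 20 * 0.05
= 1.0

1.0 drops


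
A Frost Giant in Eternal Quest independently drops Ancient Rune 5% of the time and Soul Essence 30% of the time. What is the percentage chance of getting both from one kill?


For independent events, P(both) = P(A) * P(B)
= 5% * 30%
= 150 / 100 %
= 1.5%

1.5%


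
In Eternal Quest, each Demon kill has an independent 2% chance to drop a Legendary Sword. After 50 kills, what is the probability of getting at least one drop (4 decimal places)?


P(at least one) = 1 - P(none) = 1 - (1-p)^n
p = 2/100 = 0.02
1 - p = 0.98
(1 - p)^50 = 0.98^50 = 0.364170
P(at least one) = 1 - 0.364170 = 0.6358

0.6358


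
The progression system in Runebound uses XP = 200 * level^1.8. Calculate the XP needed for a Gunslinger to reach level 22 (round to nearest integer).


XP = 200 * level^1.8
Substitute level = 22:
XP = 200 * 22^1.8
= 200 * 260.832
= 52166

52166 XP


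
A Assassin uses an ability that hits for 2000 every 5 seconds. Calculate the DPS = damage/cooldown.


DPS = damage / cooldown
= 2000 / 5
= 400.00

400.00 DPS


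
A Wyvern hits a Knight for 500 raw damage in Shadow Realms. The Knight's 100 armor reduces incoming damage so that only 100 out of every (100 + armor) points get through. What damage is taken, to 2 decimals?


actual = 500 * 100 / (100 + 100)
= 500 * 100 / 200
= 50000 / 200
= 250.00

250.00 damage


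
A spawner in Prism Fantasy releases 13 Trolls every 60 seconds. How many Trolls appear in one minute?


Spawns per minute = count * (60 / interval)
= 13 * (60 / 60)
= 13 * 1.0
= 13.0

13.0 per minute


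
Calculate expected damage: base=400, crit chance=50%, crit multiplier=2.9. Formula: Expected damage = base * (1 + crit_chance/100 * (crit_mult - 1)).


E[dmg] = base * (1 + crit_chance * (crit_mult - 1))
cc as decimal = 50/100 = 0.5
cm - 1 = 2.9 - 1 = 1.9
Bonus factor = 0.5 * 1.9 = 0.95
Total multiplier = 1 + 0.95 = 1.95
Expected damage = 400 * 1.95 = 780.00

780.00 damage


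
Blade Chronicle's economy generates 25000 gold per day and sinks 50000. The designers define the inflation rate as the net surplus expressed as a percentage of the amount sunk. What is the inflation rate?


Net gold = 25000 - 50000 = -25000
Inflation rate = net / sunk * 100 = -25000 / 50000 * 100
= -0.5 * 100
= -50.00%

-50.00%


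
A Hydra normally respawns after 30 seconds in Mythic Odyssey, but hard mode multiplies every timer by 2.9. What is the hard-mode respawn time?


Respawn time = base * multiplier
= 30 * 2.9
= 87.0 seconds

87.0 seconds


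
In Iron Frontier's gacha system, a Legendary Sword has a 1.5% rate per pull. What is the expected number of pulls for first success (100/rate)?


Expected pulls for a geometric distribution = 1/p = 100 / rate%
= 100 / 1.5
= 66.67

66.67 pulls


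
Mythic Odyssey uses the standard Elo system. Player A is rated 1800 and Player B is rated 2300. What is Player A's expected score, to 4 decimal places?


Elo expected score: Ea = 1/(1 + 10^((Rb-Ra)/400))
Rb - Ra = 2300 - 1800 = 500
(Rb-Ra)/400 = 500/400 = 1.25
10^1.25 = 17.782794
Ea = 1/(1 + 17.782794) = 1/18.782794 = 0.0532

0.0532


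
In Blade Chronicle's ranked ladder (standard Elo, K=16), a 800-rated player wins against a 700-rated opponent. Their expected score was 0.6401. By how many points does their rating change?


Elo update: delta = K * (S - Ea), where S = 1 (wins)
S - Ea = 1 - 0.6401 = 0.3599
Rating change = 16 * 0.3599
= 5.76

5.76 rating points


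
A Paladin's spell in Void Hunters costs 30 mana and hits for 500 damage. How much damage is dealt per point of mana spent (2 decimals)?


Efficiency = damage / mana
= 500 / 30
= 16.67

16.67 dmg/mana


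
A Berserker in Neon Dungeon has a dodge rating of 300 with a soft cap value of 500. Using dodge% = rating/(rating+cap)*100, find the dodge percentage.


dodge% = 300 / (300 + 500) * 100
= 300 / 800 * 100
= 0.375 * 100
= 37.50%

37.50%


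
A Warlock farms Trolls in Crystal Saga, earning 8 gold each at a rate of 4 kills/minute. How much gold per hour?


Gold per minute = 8 * 4 = 32
Gold per hour = 32 * 60 = 1920

1920 gold/hour


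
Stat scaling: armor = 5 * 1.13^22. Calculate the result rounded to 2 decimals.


value = base * growth^level
= 5 * 1.13^22
= 5 * 14.713831
= 73.57

73.57 armor


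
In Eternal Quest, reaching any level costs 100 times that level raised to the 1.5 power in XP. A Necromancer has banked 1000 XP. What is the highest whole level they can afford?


XP = 100 * level^1.5, so level = (XP / 100)^(1/1.5)
= (1000 / 100)^(1/1.5)
= 10.0^0.6667
= 4.6416
Floor: level = 4

level 4


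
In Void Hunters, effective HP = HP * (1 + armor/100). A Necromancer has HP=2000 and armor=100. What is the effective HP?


EHP = 2000 * (1 + 100/100)
= 2000 * (1 + 1.0)
= 2000 * 2.0
= 4000.0

4000.0 EHP


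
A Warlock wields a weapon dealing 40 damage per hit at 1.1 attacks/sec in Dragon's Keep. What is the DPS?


DPS = damage * attack_speed
= 40 * 1.1
= 44.0

44.0 DPS


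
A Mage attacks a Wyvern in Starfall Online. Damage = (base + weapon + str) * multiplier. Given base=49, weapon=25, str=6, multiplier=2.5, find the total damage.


Sum base + weapon + str = 49 + 25 + 6 = 80
Multiply by 2.5:
80 * 2.5 = 200.0

200.0 damage


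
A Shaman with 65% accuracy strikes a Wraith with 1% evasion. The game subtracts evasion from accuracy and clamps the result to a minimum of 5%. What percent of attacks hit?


accuracy - evasion = 65 - 1 = 64
Apply floor: max(64, 5) = 64
Hit chance = 64%

64%


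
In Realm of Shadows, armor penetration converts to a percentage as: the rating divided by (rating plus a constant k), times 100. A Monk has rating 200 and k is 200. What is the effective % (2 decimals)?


effective% = rating / (rating + k) * 100
= 200 / (200 + 200) * 100
= 200 / 400 * 100
= 0.5 * 100
= 50.00%

50.00%


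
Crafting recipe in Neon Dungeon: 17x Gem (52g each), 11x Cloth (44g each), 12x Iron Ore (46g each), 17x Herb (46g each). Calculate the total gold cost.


Cost breakdown:
  Gem: 17 * 52 = 884
  Cloth: 11 * 44 = 484
  Iron Ore: 12 * 46 = 552
  Herb: 17 * 46 = 782
Total = 884 + 484 + 552 + 782 = 2702

2702 gold


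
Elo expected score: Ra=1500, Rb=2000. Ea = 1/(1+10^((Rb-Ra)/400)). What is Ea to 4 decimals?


Elo expected score: Ea = 1/(1 + 10^((Rb-Ra)/400))
Rb - Ra = 2000 - 1500 = 500
(Rb-Ra)/400 = 500/400 = 1.25
10^1.25 = 17.782794
Ea = 1/(1 + 17.782794) = 1/18.782794 = 0.0532

0.0532


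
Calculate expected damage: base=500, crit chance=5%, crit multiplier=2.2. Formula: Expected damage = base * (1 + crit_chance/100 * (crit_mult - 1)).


E[dmg] = base * (1 + crit_chance * (crit_mult - 1))
cc as decimal = 5/100 = 0.05
cm - 1 = 2.2 - 1 = 1.2
Bonus factor = 0.05 * 1.2 = 0.06
Total multiplier = 1 + 0.06 = 1.06
Expected damage = 500 * 1.06 = 530.00

530.00 damage


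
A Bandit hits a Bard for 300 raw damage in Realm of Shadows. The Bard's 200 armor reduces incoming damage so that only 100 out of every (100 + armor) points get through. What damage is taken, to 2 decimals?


actual = 300 * 100 / (100 + 200)
= 300 * 100 / 300
= 30000 / 300
= 100.00

100.00 damage


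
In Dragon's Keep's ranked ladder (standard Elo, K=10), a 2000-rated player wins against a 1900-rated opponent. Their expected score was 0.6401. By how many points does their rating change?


Elo update: delta = K * (S - Ea), where S = 1 (wins)
S - Ea = 1 - 0.6401 = 0.3599
Rating change = 10 * 0.3599
= 3.60

3.60 rating points


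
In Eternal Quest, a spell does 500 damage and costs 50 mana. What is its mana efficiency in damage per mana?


Efficiency = damage / mana
= 500 / 50
= 10.00

10.00 dmg/mana
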